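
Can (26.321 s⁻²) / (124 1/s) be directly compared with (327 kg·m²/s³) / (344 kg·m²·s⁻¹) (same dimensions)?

Work out the base dimensions of each:
  (26.321 s⁻²) / (124 1/s):  [s⁻²] / [s⁻¹] = s⁻¹
  (327 kg·m²/s³) / (344 kg·m²·s⁻¹):  [kg·m²·s⁻³] / [kg·m²·s⁻¹] = s⁻²
s⁻¹ ≠ s⁻², so they cannot be added.

No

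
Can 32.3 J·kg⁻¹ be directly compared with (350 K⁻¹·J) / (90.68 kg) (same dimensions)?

Reduce each to base SI dimensions:
  32.3 J·kg⁻¹:  J·kg⁻¹ = N·m·kg⁻¹ = m²·s⁻²
  (350 K⁻¹·J) / (90.68 kg):  [kg·m²·s⁻²·K⁻¹] / [kg] = m²·s⁻²·K⁻¹
m²·s⁻² ≠ m²·s⁻²·K⁻¹, so they cannot be added.

No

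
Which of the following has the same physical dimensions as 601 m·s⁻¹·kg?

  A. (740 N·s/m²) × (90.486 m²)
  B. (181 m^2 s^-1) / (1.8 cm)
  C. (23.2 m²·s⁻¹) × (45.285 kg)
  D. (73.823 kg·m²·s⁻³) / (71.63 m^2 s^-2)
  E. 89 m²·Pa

Reference: kg·m·s⁻¹.
Each option:
  A. [kg·m⁻¹·s⁻¹] · [m²] = kg·m·s⁻¹  ← same
  B. [m²·s⁻¹] / [m] = m·s⁻¹
  C. [m²·s⁻¹] · [kg] = kg·m²·s⁻¹
  D. [kg·m²·s⁻³] / [m²·s⁻²] = kg·s⁻¹
  E. Pa·m² = N·m⁻²·m² = kg·m·s⁻²
Only A. matches kg·m·s⁻¹.

A.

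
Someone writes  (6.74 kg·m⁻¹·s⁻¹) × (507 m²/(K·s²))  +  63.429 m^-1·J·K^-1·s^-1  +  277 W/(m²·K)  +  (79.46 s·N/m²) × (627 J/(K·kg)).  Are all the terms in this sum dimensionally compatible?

No

In SI base units:
  (6.74 kg·m⁻¹·s⁻¹) × (507 m²/(K·s²)):  [kg·m⁻¹·s⁻¹] · [m²·s⁻²·K⁻¹] = kg·m·s⁻³·K⁻¹
  63.429 m^-1·J·K^-1·s^-1:  J·s⁻¹·m⁻¹·K⁻¹ = N·m·s⁻¹·m⁻¹·K⁻¹ = kg·m·s⁻³·K⁻¹
  277 W/(m²·K):  W·m⁻²·K⁻¹ = J·s⁻¹·m⁻²·K⁻¹ = kg·s⁻³·K⁻¹
  (79.46 s·N/m²) × (627 J/(K·kg)):  [kg·m⁻¹·s⁻¹] · [m²·s⁻²·K⁻¹] = kg·m·s⁻³·K⁻¹
The terms do not share a single dimension (kg·m·s⁻³·K⁻¹ vs kg·s⁻³·K⁻¹).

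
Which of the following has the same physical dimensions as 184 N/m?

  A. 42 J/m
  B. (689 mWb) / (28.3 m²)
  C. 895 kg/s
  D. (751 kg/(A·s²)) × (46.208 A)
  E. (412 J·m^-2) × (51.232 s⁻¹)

Reference: N·m⁻¹ = kg·m·s⁻²·m⁻¹ = kg·s⁻².
Each option:
  A. J·m⁻¹ = N·m·m⁻¹ = kg·m·s⁻²
  B. [kg·m²·s⁻²·A⁻¹] / [m²] = kg·s⁻²·A⁻¹
  C. kg·s⁻¹
  D. [kg·s⁻²·A⁻¹] · [A] = kg·s⁻²  ← same
  E. [kg·s⁻²] · [s⁻¹] = kg·s⁻³
Only D. matches kg·s⁻².

D.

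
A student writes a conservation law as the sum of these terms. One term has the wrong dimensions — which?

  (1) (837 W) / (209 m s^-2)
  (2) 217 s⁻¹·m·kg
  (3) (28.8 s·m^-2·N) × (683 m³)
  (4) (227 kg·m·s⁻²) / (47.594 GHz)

(3)

Work out the base dimensions of each:
  (1) [kg·m²·s⁻³] / [m·s⁻²] = kg·m·s⁻¹
  (2) kg·m·s⁻¹
  (3) [kg·m⁻¹·s⁻¹] · [m³] = kg·m²·s⁻¹
  (4) [kg·m·s⁻²] / [s⁻¹] = kg·m·s⁻¹
All reduce to kg·m·s⁻¹ except (3), which is kg·m²·s⁻¹.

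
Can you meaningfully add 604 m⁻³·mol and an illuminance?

Expand each in SI base units:
  604 m⁻³·mol:  mol·m⁻³ = m⁻³·mol
  an illuminance:  [illuminance] = m⁻²·cd
m⁻³·mol ≠ m⁻²·cd, so they cannot be added.

No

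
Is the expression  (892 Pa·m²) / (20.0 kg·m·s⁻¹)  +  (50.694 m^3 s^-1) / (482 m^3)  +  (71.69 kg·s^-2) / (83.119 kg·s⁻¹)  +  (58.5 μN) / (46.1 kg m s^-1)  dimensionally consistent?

Work out the base dimensions of each:
  (892 Pa·m²) / (20.0 kg·m·s⁻¹):  [kg·m·s⁻²] / [kg·m·s⁻¹] = s⁻¹
  (50.694 m^3 s^-1) / (482 m^3):  [m³·s⁻¹] / [m³] = s⁻¹
  (71.69 kg·s^-2) / (83.119 kg·s⁻¹):  [kg·s⁻²] / [kg·s⁻¹] = s⁻¹
  (58.5 μN) / (46.1 kg m s^-1):  [kg·m·s⁻²] / [kg·m·s⁻¹] = s⁻¹
Every term reduces to s⁻¹.

Yes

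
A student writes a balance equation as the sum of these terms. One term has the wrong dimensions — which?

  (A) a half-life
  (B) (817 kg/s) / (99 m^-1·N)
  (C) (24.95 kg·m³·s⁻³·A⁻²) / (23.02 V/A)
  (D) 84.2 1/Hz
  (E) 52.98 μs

In SI base units:
  (A) [half-life] = s
  (B) [kg·s⁻¹] / [kg·s⁻²] = s
  (C) [kg·m³·s⁻³·A⁻²] / [kg·m²·s⁻³·A⁻²] = m
  (D) Hz⁻¹ = (s⁻¹)⁻¹ = s
  (E) s
All reduce to s except (C), which is m.

(C)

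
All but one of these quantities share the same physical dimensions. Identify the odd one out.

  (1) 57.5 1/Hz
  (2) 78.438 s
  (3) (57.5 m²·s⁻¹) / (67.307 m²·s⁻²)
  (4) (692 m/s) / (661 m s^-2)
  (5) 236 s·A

(5)

Reduce each to base SI dimensions:
  (1) Hz⁻¹ = (s⁻¹)⁻¹ = s
  (2) s
  (3) [m²·s⁻¹] / [m²·s⁻²] = s
  (4) [m·s⁻¹] / [m·s⁻²] = s
  (5) A·s = s·A
All reduce to s except (5), which is s·A.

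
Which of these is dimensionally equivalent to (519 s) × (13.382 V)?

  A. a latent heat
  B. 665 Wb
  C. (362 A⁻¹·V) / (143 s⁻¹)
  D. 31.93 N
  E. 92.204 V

Reference: [s] · [kg·m²·s⁻³·A⁻¹] = kg·m²·s⁻²·A⁻¹.
Each option:
  A. [latent heat] = m²·s⁻²
  B. Wb = V·s = kg·m²·s⁻²·A⁻¹  ← same
  C. [kg·m²·s⁻³·A⁻²] / [s⁻¹] = kg·m²·s⁻²·A⁻²
  D. N = kg·m·s⁻²
  E. V = J·C⁻¹ = kg·m²·s⁻³·A⁻¹
Only B. matches kg·m²·s⁻²·A⁻¹.

B.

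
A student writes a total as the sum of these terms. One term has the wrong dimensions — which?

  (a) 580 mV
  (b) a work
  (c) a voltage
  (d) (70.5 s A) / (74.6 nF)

(b)

Dimensions:
  (a) V = J·C⁻¹ = kg·m²·s⁻³·A⁻¹
  (b) [work] = kg·m²·s⁻²
  (c) [voltage] = kg·m²·s⁻³·A⁻¹
  (d) [s·A] / [kg⁻¹·m⁻²·s⁴·A²] = kg·m²·s⁻³·A⁻¹
All reduce to kg·m²·s⁻³·A⁻¹ except (b), which is kg·m²·s⁻².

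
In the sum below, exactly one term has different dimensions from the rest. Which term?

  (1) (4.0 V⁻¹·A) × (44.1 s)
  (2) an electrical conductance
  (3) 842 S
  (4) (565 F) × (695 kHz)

Expand each in SI base units:
  (1) [kg⁻¹·m⁻²·s³·A²] · [s] = kg⁻¹·m⁻²·s⁴·A²
  (2) [electrical conductance] = kg⁻¹·m⁻²·s³·A²
  (3) S = Ω⁻¹ = kg⁻¹·m⁻²·s³·A²
  (4) [kg⁻¹·m⁻²·s⁴·A²] · [s⁻¹] = kg⁻¹·m⁻²·s³·A²
All reduce to kg⁻¹·m⁻²·s³·A² except (1), which is kg⁻¹·m⁻²·s⁴·A².

(1)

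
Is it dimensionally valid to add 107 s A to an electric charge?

Expand each in SI base units:
  107 s A:  s·A
  an electric charge:  [electric charge] = s·A
Both are s·A, so they have the same dimensions and can be added.

Yes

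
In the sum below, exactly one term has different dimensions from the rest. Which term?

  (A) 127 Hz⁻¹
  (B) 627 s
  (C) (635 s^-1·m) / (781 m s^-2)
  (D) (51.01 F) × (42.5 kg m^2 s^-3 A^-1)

In SI base units:
  (A) Hz⁻¹ = (s⁻¹)⁻¹ = s
  (B) s
  (C) [m·s⁻¹] / [m·s⁻²] = s
  (D) [kg⁻¹·m⁻²·s⁴·A²] · [kg·m²·s⁻³·A⁻¹] = s·A
All reduce to s except (D), which is s·A.

(D)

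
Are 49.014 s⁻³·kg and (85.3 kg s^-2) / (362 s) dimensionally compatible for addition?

Yes

Dimensions:
  49.014 s⁻³·kg:  kg·s⁻³
  (85.3 kg s^-2) / (362 s):  [kg·s⁻²] / [s] = kg·s⁻³
Both are kg·s⁻³, so they have the same dimensions and can be added.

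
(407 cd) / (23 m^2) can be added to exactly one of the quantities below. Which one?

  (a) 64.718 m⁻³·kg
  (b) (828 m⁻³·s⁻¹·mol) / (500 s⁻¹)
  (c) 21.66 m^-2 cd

(c)

Reference: [cd] / [m²] = m⁻²·cd.
Each option:
  (a) kg·m⁻³
  (b) [m⁻³·s⁻¹·mol] / [s⁻¹] = m⁻³·mol
  (c) m⁻²·cd  ← same
Only (c) matches m⁻²·cd.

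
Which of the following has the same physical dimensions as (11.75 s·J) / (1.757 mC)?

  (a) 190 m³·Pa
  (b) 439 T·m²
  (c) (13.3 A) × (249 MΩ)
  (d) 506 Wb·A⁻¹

Reference: [kg·m²·s⁻¹] / [s·A] = kg·m²·s⁻²·A⁻¹.
Each option:
  (a) Pa·m³ = N·m⁻²·m³ = kg·m²·s⁻²
  (b) T·m² = Wb·m⁻²·m² = kg·m²·s⁻²·A⁻¹  ← same
  (c) [A] · [kg·m²·s⁻³·A⁻²] = kg·m²·s⁻³·A⁻¹
  (d) Wb·A⁻¹ = V·s·A⁻¹ = kg·m²·s⁻²·A⁻²
Only (b) matches kg·m²·s⁻²·A⁻¹.

(b)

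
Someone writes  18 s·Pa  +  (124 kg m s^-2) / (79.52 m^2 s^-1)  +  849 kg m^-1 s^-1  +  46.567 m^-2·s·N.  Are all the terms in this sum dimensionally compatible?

In SI base units:
  18 s·Pa:  Pa·s = N·m⁻²·s = kg·m⁻¹·s⁻¹
  (124 kg m s^-2) / (79.52 m^2 s^-1):  [kg·m·s⁻²] / [m²·s⁻¹] = kg·m⁻¹·s⁻¹
  849 kg m^-1 s^-1:  kg·m⁻¹·s⁻¹
  46.567 m^-2·s·N:  N·s·m⁻² = kg·m·s⁻²·s·m⁻² = kg·m⁻¹·s⁻¹
Every term reduces to kg·m⁻¹·s⁻¹.

Yes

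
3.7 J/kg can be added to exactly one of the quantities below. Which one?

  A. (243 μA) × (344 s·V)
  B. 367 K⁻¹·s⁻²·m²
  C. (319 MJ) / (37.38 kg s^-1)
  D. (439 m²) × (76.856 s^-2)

D.

Reference: J·kg⁻¹ = N·m·kg⁻¹ = m²·s⁻².
Each option:
  A. [A] · [kg·m²·s⁻²·A⁻¹] = kg·m²·s⁻²
  B. m²·s⁻²·K⁻¹
  C. [kg·m²·s⁻²] / [kg·s⁻¹] = m²·s⁻¹
  D. [m²] · [s⁻²] = m²·s⁻²  ← same
Only D. matches m²·s⁻².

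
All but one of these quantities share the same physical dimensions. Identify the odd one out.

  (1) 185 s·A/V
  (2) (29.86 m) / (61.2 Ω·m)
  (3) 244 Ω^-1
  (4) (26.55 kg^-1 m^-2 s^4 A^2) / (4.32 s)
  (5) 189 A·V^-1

Expand each in SI base units:
  (1) A·s·V⁻¹ = A·s·(J·C⁻¹)⁻¹ = kg⁻¹·m⁻²·s⁴·A²
  (2) [m] / [kg·m³·s⁻³·A⁻²] = kg⁻¹·m⁻²·s³·A²
  (3) Ω⁻¹ = (V·A⁻¹)⁻¹ = kg⁻¹·m⁻²·s³·A²
  (4) [kg⁻¹·m⁻²·s⁴·A²] / [s] = kg⁻¹·m⁻²·s³·A²
  (5) A·V⁻¹ = A·(J·C⁻¹)⁻¹ = kg⁻¹·m⁻²·s³·A²
All reduce to kg⁻¹·m⁻²·s³·A² except (1), which is kg⁻¹·m⁻²·s⁴·A².

(1)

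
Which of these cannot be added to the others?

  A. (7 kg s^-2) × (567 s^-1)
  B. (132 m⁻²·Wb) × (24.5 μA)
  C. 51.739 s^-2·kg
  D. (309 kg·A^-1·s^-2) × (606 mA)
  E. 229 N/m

A.

Expand each in SI base units:
  A. [kg·s⁻²] · [s⁻¹] = kg·s⁻³
  B. [kg·s⁻²·A⁻¹] · [A] = kg·s⁻²
  C. kg·s⁻²
  D. [kg·s⁻²·A⁻¹] · [A] = kg·s⁻²
  E. N·m⁻¹ = kg·m·s⁻²·m⁻¹ = kg·s⁻²
All reduce to kg·s⁻² except A., which is kg·s⁻³.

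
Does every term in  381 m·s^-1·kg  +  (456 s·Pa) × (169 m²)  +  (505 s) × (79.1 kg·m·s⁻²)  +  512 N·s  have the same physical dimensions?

Dimensions:
  381 m·s^-1·kg:  kg·m·s⁻¹
  (456 s·Pa) × (169 m²):  [kg·m⁻¹·s⁻¹] · [m²] = kg·m·s⁻¹
  (505 s) × (79.1 kg·m·s⁻²):  [s] · [kg·m·s⁻²] = kg·m·s⁻¹
  512 N·s:  N·s = kg·m·s⁻²·s = kg·m·s⁻¹
Every term reduces to kg·m·s⁻¹.

Yes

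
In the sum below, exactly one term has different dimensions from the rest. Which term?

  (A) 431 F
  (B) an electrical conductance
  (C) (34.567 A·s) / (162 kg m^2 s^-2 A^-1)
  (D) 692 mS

In SI base units:
  (A) F = C·V⁻¹ = kg⁻¹·m⁻²·s⁴·A²
  (B) [electrical conductance] = kg⁻¹·m⁻²·s³·A²
  (C) [s·A] / [kg·m²·s⁻²·A⁻¹] = kg⁻¹·m⁻²·s³·A²
  (D) S = Ω⁻¹ = kg⁻¹·m⁻²·s³·A²
All reduce to kg⁻¹·m⁻²·s³·A² except (A), which is kg⁻¹·m⁻²·s⁴·A².

(A)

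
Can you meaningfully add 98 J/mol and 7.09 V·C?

No

Expand each in SI base units:
  98 J/mol:  J·mol⁻¹ = N·m·mol⁻¹ = kg·m²·s⁻²·mol⁻¹
  7.09 V·C:  C·V = s·A·J·C⁻¹ = kg·m²·s⁻²
kg·m²·s⁻²·mol⁻¹ ≠ kg·m²·s⁻², so they cannot be added.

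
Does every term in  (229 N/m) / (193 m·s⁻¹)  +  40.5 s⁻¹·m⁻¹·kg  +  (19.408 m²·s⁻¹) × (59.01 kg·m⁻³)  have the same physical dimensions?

Expand each in SI base units:
  (229 N/m) / (193 m·s⁻¹):  [kg·s⁻²] / [m·s⁻¹] = kg·m⁻¹·s⁻¹
  40.5 s⁻¹·m⁻¹·kg:  kg·m⁻¹·s⁻¹
  (19.408 m²·s⁻¹) × (59.01 kg·m⁻³):  [m²·s⁻¹] · [kg·m⁻³] = kg·m⁻¹·s⁻¹
Every term reduces to kg·m⁻¹·s⁻¹.

Yes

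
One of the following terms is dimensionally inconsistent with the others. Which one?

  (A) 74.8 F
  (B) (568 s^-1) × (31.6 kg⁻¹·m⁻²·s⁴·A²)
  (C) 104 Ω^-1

(A)

Expand each in SI base units:
  (A) F = C·V⁻¹ = kg⁻¹·m⁻²·s⁴·A²
  (B) [s⁻¹] · [kg⁻¹·m⁻²·s⁴·A²] = kg⁻¹·m⁻²·s³·A²
  (C) Ω⁻¹ = (V·A⁻¹)⁻¹ = kg⁻¹·m⁻²·s³·A²
All reduce to kg⁻¹·m⁻²·s³·A² except (A), which is kg⁻¹·m⁻²·s⁴·A².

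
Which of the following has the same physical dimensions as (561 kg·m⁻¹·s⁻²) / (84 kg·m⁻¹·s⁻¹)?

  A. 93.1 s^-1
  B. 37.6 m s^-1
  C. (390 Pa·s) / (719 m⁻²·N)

Reference: [kg·m⁻¹·s⁻²] / [kg·m⁻¹·s⁻¹] = s⁻¹.
Each option:
  A. s⁻¹  ← same
  B. m·s⁻¹
  C. [kg·m⁻¹·s⁻¹] / [kg·m⁻¹·s⁻²] = s
Only A. matches s⁻¹.

A.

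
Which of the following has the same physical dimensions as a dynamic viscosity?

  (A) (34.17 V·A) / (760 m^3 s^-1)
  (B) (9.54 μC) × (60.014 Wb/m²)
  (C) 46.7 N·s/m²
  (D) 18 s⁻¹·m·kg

Reference: [dynamic viscosity] = kg·m⁻¹·s⁻¹.
Each option:
  (A) [kg·m²·s⁻³] / [m³·s⁻¹] = kg·m⁻¹·s⁻²
  (B) [s·A] · [kg·s⁻²·A⁻¹] = kg·s⁻¹
  (C) N·s·m⁻² = kg·m·s⁻²·s·m⁻² = kg·m⁻¹·s⁻¹  ← same
  (D) kg·m·s⁻¹
Only (C) matches kg·m⁻¹·s⁻¹.

(C)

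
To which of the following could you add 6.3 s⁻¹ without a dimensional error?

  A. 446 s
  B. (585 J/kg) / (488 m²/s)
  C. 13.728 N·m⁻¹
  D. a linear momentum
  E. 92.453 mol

Reference: s⁻¹.
Each option:
  A. s
  B. [m²·s⁻²] / [m²·s⁻¹] = s⁻¹  ← same
  C. N·m⁻¹ = kg·m·s⁻²·m⁻¹ = kg·s⁻²
  D. [linear momentum] = kg·m·s⁻¹
  E. mol
Only B. matches s⁻¹.

B.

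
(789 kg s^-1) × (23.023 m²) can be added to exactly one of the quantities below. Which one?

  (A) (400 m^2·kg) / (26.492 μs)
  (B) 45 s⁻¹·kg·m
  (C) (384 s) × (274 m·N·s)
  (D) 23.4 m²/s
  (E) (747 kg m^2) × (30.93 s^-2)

Reference: [kg·s⁻¹] · [m²] = kg·m²·s⁻¹.
Each option:
  (A) [kg·m²] / [s] = kg·m²·s⁻¹  ← same
  (B) kg·m·s⁻¹
  (C) [s] · [kg·m²·s⁻¹] = kg·m²
  (D) m²·s⁻¹
  (E) [kg·m²] · [s⁻²] = kg·m²·s⁻²
Only (A) matches kg·m²·s⁻¹.

(A)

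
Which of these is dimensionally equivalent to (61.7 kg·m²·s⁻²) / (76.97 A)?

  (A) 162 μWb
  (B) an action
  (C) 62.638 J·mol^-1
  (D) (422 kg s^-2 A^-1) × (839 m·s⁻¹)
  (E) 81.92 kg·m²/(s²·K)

(A)

Reference: [kg·m²·s⁻²] / [A] = kg·m²·s⁻²·A⁻¹.
Each option:
  (A) Wb = V·s = kg·m²·s⁻²·A⁻¹  ← same
  (B) [action] = kg·m²·s⁻¹
  (C) J·mol⁻¹ = N·m·mol⁻¹ = kg·m²·s⁻²·mol⁻¹
  (D) [kg·s⁻²·A⁻¹] · [m·s⁻¹] = kg·m·s⁻³·A⁻¹
  (E) kg·m²·s⁻²·K⁻¹
Only (A) matches kg·m²·s⁻²·A⁻¹.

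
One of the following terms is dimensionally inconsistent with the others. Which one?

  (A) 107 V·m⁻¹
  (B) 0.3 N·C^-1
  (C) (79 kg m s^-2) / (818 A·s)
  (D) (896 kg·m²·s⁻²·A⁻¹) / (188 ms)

Dimensions:
  (A) V·m⁻¹ = J·C⁻¹·m⁻¹ = kg·m·s⁻³·A⁻¹
  (B) N·C⁻¹ = kg·m·s⁻²·(s·A)⁻¹ = kg·m·s⁻³·A⁻¹
  (C) [kg·m·s⁻²] / [s·A] = kg·m·s⁻³·A⁻¹
  (D) [kg·m²·s⁻²·A⁻¹] / [s] = kg·m²·s⁻³·A⁻¹
All reduce to kg·m·s⁻³·A⁻¹ except (D), which is kg·m²·s⁻³·A⁻¹.

(D)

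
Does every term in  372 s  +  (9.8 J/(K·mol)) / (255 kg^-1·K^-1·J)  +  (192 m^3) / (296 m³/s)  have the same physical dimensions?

Expand each in SI base units:
  372 s:  s
  (9.8 J/(K·mol)) / (255 kg^-1·K^-1·J):  [kg·m²·s⁻²·K⁻¹·mol⁻¹] / [m²·s⁻²·K⁻¹] = kg·mol⁻¹
  (192 m^3) / (296 m³/s):  [m³] / [m³·s⁻¹] = s
The terms do not share a single dimension (kg·mol⁻¹ vs s).

No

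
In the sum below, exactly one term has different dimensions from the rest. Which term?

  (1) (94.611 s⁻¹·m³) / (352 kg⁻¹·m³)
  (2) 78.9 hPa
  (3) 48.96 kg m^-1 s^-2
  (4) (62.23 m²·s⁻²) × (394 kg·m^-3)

Expand each in SI base units:
  (1) [m³·s⁻¹] / [kg⁻¹·m³] = kg·s⁻¹
  (2) Pa = N·m⁻² = kg·m⁻¹·s⁻²
  (3) kg·m⁻¹·s⁻²
  (4) [m²·s⁻²] · [kg·m⁻³] = kg·m⁻¹·s⁻²
All reduce to kg·m⁻¹·s⁻² except (1), which is kg·s⁻¹.

(1)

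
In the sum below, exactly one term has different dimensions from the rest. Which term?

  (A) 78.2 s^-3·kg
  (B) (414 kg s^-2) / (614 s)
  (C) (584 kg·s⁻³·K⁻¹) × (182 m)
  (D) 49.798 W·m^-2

Reduce each to base SI dimensions:
  (A) kg·s⁻³
  (B) [kg·s⁻²] / [s] = kg·s⁻³
  (C) [kg·s⁻³·K⁻¹] · [m] = kg·m·s⁻³·K⁻¹
  (D) W·m⁻² = J·s⁻¹·m⁻² = kg·s⁻³
All reduce to kg·s⁻³ except (C), which is kg·m·s⁻³·K⁻¹.

(C)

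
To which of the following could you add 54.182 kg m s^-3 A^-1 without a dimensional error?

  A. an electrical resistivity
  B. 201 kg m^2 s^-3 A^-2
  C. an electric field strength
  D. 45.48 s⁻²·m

C.

Reference: kg·m·s⁻³·A⁻¹.
Each option:
  A. [electrical resistivity] = kg·m³·s⁻³·A⁻²
  B. kg·m²·s⁻³·A⁻²
  C. [electric field strength] = kg·m·s⁻³·A⁻¹  ← same
  D. m·s⁻²
Only C. matches kg·m·s⁻³·A⁻¹.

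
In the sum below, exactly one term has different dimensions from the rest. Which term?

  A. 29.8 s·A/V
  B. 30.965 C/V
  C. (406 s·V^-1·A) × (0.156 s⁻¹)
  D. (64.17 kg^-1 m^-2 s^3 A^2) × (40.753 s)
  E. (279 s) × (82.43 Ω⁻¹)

C.

Expand each in SI base units:
  A. A·s·V⁻¹ = A·s·(J·C⁻¹)⁻¹ = kg⁻¹·m⁻²·s⁴·A²
  B. C·V⁻¹ = s·A·(J·C⁻¹)⁻¹ = kg⁻¹·m⁻²·s⁴·A²
  C. [kg⁻¹·m⁻²·s⁴·A²] · [s⁻¹] = kg⁻¹·m⁻²·s³·A²
  D. [kg⁻¹·m⁻²·s³·A²] · [s] = kg⁻¹·m⁻²·s⁴·A²
  E. [s] · [kg⁻¹·m⁻²·s³·A²] = kg⁻¹·m⁻²·s⁴·A²
All reduce to kg⁻¹·m⁻²·s⁴·A² except C., which is kg⁻¹·m⁻²·s³·A².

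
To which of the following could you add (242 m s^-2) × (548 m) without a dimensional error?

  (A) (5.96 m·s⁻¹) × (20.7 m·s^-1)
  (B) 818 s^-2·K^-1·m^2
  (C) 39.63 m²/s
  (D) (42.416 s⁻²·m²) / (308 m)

Reference: [m·s⁻²] · [m] = m²·s⁻².
Each option:
  (A) [m·s⁻¹] · [m·s⁻¹] = m²·s⁻²  ← same
  (B) m²·s⁻²·K⁻¹
  (C) m²·s⁻¹
  (D) [m²·s⁻²] / [m] = m·s⁻²
Only (A) matches m²·s⁻².

(A)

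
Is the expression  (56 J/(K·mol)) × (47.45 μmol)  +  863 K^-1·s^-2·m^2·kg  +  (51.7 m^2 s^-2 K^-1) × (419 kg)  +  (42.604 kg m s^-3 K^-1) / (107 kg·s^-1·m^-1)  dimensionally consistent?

No

Work out the base dimensions of each:
  (56 J/(K·mol)) × (47.45 μmol):  [kg·m²·s⁻²·K⁻¹·mol⁻¹] · [mol] = kg·m²·s⁻²·K⁻¹
  863 K^-1·s^-2·m^2·kg:  kg·m²·s⁻²·K⁻¹
  (51.7 m^2 s^-2 K^-1) × (419 kg):  [m²·s⁻²·K⁻¹] · [kg] = kg·m²·s⁻²·K⁻¹
  (42.604 kg m s^-3 K^-1) / (107 kg·s^-1·m^-1):  [kg·m·s⁻³·K⁻¹] / [kg·m⁻¹·s⁻¹] = m²·s⁻²·K⁻¹
The terms do not share a single dimension (kg·m²·s⁻²·K⁻¹ vs m²·s⁻²·K⁻¹).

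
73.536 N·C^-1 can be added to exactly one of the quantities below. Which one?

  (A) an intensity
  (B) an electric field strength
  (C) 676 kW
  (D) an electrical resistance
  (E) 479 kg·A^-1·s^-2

Reference: N·C⁻¹ = kg·m·s⁻²·(s·A)⁻¹ = kg·m·s⁻³·A⁻¹.
Each option:
  (A) [intensity] = kg·s⁻³
  (B) [electric field strength] = kg·m·s⁻³·A⁻¹  ← same
  (C) W = J·s⁻¹ = kg·m²·s⁻³
  (D) [electrical resistance] = kg·m²·s⁻³·A⁻²
  (E) kg·s⁻²·A⁻¹
Only (B) matches kg·m·s⁻³·A⁻¹.

(B)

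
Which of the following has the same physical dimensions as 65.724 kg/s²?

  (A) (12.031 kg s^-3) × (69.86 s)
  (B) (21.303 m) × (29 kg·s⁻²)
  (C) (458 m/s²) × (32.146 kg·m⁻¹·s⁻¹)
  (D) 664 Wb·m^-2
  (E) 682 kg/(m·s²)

Reference: kg·s⁻².
Each option:
  (A) [kg·s⁻³] · [s] = kg·s⁻²  ← same
  (B) [m] · [kg·s⁻²] = kg·m·s⁻²
  (C) [m·s⁻²] · [kg·m⁻¹·s⁻¹] = kg·s⁻³
  (D) Wb·m⁻² = V·s·m⁻² = kg·s⁻²·A⁻¹
  (E) kg·m⁻¹·s⁻²
Only (A) matches kg·s⁻².

(A)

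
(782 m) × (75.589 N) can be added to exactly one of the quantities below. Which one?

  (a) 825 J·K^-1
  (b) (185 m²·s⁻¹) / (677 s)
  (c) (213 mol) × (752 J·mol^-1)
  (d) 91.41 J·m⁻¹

Reference: [m] · [kg·m·s⁻²] = kg·m²·s⁻².
Each option:
  (a) J·K⁻¹ = N·m·K⁻¹ = kg·m²·s⁻²·K⁻¹
  (b) [m²·s⁻¹] / [s] = m²·s⁻²
  (c) [mol] · [kg·m²·s⁻²·mol⁻¹] = kg·m²·s⁻²  ← same
  (d) J·m⁻¹ = N·m·m⁻¹ = kg·m·s⁻²
Only (c) matches kg·m²·s⁻².

(c)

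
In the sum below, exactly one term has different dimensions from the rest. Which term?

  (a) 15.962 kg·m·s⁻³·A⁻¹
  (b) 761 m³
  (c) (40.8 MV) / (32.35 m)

Reduce each to base SI dimensions:
  (a) kg·m·s⁻³·A⁻¹
  (b) m³
  (c) [kg·m²·s⁻³·A⁻¹] / [m] = kg·m·s⁻³·A⁻¹
All reduce to kg·m·s⁻³·A⁻¹ except (b), which is m³.

(b)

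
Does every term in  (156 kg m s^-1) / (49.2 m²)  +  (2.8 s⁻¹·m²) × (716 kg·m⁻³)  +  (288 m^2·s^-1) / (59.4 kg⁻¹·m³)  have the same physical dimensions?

Yes

Expand each in SI base units:
  (156 kg m s^-1) / (49.2 m²):  [kg·m·s⁻¹] / [m²] = kg·m⁻¹·s⁻¹
  (2.8 s⁻¹·m²) × (716 kg·m⁻³):  [m²·s⁻¹] · [kg·m⁻³] = kg·m⁻¹·s⁻¹
  (288 m^2·s^-1) / (59.4 kg⁻¹·m³):  [m²·s⁻¹] / [kg⁻¹·m³] = kg·m⁻¹·s⁻¹
Every term reduces to kg·m⁻¹·s⁻¹.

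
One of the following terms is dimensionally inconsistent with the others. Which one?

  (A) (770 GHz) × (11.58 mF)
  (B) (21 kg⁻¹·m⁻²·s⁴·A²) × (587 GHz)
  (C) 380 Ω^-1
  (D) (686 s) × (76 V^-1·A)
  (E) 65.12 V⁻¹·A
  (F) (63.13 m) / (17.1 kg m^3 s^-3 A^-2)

Work out the base dimensions of each:
  (A) [s⁻¹] · [kg⁻¹·m⁻²·s⁴·A²] = kg⁻¹·m⁻²·s³·A²
  (B) [kg⁻¹·m⁻²·s⁴·A²] · [s⁻¹] = kg⁻¹·m⁻²·s³·A²
  (C) Ω⁻¹ = (V·A⁻¹)⁻¹ = kg⁻¹·m⁻²·s³·A²
  (D) [s] · [kg⁻¹·m⁻²·s³·A²] = kg⁻¹·m⁻²·s⁴·A²
  (E) A·V⁻¹ = A·(J·C⁻¹)⁻¹ = kg⁻¹·m⁻²·s³·A²
  (F) [m] / [kg·m³·s⁻³·A⁻²] = kg⁻¹·m⁻²·s³·A²
All reduce to kg⁻¹·m⁻²·s³·A² except (D), which is kg⁻¹·m⁻²·s⁴·A².

(D)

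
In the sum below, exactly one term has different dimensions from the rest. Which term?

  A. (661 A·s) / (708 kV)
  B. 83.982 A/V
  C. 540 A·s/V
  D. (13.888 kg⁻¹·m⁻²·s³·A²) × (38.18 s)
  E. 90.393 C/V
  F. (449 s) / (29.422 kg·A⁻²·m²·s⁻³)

B.

Expand each in SI base units:
  A. [s·A] / [kg·m²·s⁻³·A⁻¹] = kg⁻¹·m⁻²·s⁴·A²
  B. A·V⁻¹ = A·(J·C⁻¹)⁻¹ = kg⁻¹·m⁻²·s³·A²
  C. A·s·V⁻¹ = A·s·(J·C⁻¹)⁻¹ = kg⁻¹·m⁻²·s⁴·A²
  D. [kg⁻¹·m⁻²·s³·A²] · [s] = kg⁻¹·m⁻²·s⁴·A²
  E. C·V⁻¹ = s·A·(J·C⁻¹)⁻¹ = kg⁻¹·m⁻²·s⁴·A²
  F. [s] / [kg·m²·s⁻³·A⁻²] = kg⁻¹·m⁻²·s⁴·A²
All reduce to kg⁻¹·m⁻²·s⁴·A² except B., which is kg⁻¹·m⁻²·s³·A².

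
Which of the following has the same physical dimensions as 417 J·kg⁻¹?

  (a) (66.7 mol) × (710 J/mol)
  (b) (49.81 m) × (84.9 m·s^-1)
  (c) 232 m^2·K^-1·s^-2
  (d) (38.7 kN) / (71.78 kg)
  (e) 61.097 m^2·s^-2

Reference: J·kg⁻¹ = N·m·kg⁻¹ = m²·s⁻².
Each option:
  (a) [mol] · [kg·m²·s⁻²·mol⁻¹] = kg·m²·s⁻²
  (b) [m] · [m·s⁻¹] = m²·s⁻¹
  (c) m²·s⁻²·K⁻¹
  (d) [kg·m·s⁻²] / [kg] = m·s⁻²
  (e) m²·s⁻²  ← same
Only (e) matches m²·s⁻².

(e)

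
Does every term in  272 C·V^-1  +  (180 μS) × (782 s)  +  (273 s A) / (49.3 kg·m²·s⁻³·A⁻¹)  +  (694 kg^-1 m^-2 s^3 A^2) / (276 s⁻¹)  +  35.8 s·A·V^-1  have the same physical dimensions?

In SI base units:
  272 C·V^-1:  C·V⁻¹ = s·A·(J·C⁻¹)⁻¹ = kg⁻¹·m⁻²·s⁴·A²
  (180 μS) × (782 s):  [kg⁻¹·m⁻²·s³·A²] · [s] = kg⁻¹·m⁻²·s⁴·A²
  (273 s A) / (49.3 kg·m²·s⁻³·A⁻¹):  [s·A] / [kg·m²·s⁻³·A⁻¹] = kg⁻¹·m⁻²·s⁴·A²
  (694 kg^-1 m^-2 s^3 A^2) / (276 s⁻¹):  [kg⁻¹·m⁻²·s³·A²] / [s⁻¹] = kg⁻¹·m⁻²·s⁴·A²
  35.8 s·A·V^-1:  A·s·V⁻¹ = A·s·(J·C⁻¹)⁻¹ = kg⁻¹·m⁻²·s⁴·A²
Every term reduces to kg⁻¹·m⁻²·s⁴·A².

Yes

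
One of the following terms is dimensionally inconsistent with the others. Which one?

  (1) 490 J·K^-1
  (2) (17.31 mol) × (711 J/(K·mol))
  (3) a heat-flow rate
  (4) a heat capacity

(3)

Reduce each to base SI dimensions:
  (1) J·K⁻¹ = N·m·K⁻¹ = kg·m²·s⁻²·K⁻¹
  (2) [mol] · [kg·m²·s⁻²·K⁻¹·mol⁻¹] = kg·m²·s⁻²·K⁻¹
  (3) [heat-flow rate] = kg·m²·s⁻³
  (4) [heat capacity] = kg·m²·s⁻²·K⁻¹
All reduce to kg·m²·s⁻²·K⁻¹ except (3), which is kg·m²·s⁻³.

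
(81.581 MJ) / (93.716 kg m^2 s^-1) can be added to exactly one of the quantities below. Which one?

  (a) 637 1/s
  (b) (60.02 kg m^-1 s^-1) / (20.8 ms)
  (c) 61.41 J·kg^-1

Reference: [kg·m²·s⁻²] / [kg·m²·s⁻¹] = s⁻¹.
Each option:
  (a) s⁻¹  ← same
  (b) [kg·m⁻¹·s⁻¹] / [s] = kg·m⁻¹·s⁻²
  (c) J·kg⁻¹ = N·m·kg⁻¹ = m²·s⁻²
Only (a) matches s⁻¹.

(a)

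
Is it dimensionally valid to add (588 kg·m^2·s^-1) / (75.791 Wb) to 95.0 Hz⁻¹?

No

Work out the base dimensions of each:
  (588 kg·m^2·s^-1) / (75.791 Wb):  [kg·m²·s⁻¹] / [kg·m²·s⁻²·A⁻¹] = s·A
  95.0 Hz⁻¹:  Hz⁻¹ = (s⁻¹)⁻¹ = s
s·A ≠ s, so they cannot be added.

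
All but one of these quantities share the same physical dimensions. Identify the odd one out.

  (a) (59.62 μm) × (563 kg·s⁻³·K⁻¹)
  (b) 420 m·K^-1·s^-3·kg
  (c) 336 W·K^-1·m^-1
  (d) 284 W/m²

(d)

Expand each in SI base units:
  (a) [m] · [kg·s⁻³·K⁻¹] = kg·m·s⁻³·K⁻¹
  (b) kg·m·s⁻³·K⁻¹
  (c) W·m⁻¹·K⁻¹ = J·s⁻¹·m⁻¹·K⁻¹ = kg·m·s⁻³·K⁻¹
  (d) W·m⁻² = J·s⁻¹·m⁻² = kg·s⁻³
All reduce to kg·m·s⁻³·K⁻¹ except (d), which is kg·s⁻³.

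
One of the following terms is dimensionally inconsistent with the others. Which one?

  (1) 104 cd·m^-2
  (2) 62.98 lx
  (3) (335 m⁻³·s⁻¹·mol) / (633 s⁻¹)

(3)

Work out the base dimensions of each:
  (1) cd·m⁻² = m⁻²·cd
  (2) lx = lm·m⁻² = m⁻²·cd
  (3) [m⁻³·s⁻¹·mol] / [s⁻¹] = m⁻³·mol
All reduce to m⁻²·cd except (3), which is m⁻³·mol.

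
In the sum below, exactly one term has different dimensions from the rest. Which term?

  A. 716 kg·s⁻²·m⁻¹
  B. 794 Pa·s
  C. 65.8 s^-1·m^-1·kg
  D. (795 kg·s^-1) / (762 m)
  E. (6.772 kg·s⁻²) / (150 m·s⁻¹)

Work out the base dimensions of each:
  A. kg·m⁻¹·s⁻²
  B. Pa·s = N·m⁻²·s = kg·m⁻¹·s⁻¹
  C. kg·m⁻¹·s⁻¹
  D. [kg·s⁻¹] / [m] = kg·m⁻¹·s⁻¹
  E. [kg·s⁻²] / [m·s⁻¹] = kg·m⁻¹·s⁻¹
All reduce to kg·m⁻¹·s⁻¹ except A., which is kg·m⁻¹·s⁻².

A.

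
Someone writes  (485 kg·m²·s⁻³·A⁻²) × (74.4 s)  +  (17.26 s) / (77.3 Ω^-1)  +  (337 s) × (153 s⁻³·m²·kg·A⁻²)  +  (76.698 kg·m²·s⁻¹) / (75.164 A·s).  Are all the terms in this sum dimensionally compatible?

Work out the base dimensions of each:
  (485 kg·m²·s⁻³·A⁻²) × (74.4 s):  [kg·m²·s⁻³·A⁻²] · [s] = kg·m²·s⁻²·A⁻²
  (17.26 s) / (77.3 Ω^-1):  [s] / [kg⁻¹·m⁻²·s³·A²] = kg·m²·s⁻²·A⁻²
  (337 s) × (153 s⁻³·m²·kg·A⁻²):  [s] · [kg·m²·s⁻³·A⁻²] = kg·m²·s⁻²·A⁻²
  (76.698 kg·m²·s⁻¹) / (75.164 A·s):  [kg·m²·s⁻¹] / [s·A] = kg·m²·s⁻²·A⁻¹
The terms do not share a single dimension (kg·m²·s⁻²·A⁻² vs kg·m²·s⁻²·A⁻¹).

No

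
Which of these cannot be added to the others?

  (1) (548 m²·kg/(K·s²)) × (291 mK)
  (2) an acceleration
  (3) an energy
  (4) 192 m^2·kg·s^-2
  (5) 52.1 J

(2)

Reduce each to base SI dimensions:
  (1) [kg·m²·s⁻²·K⁻¹] · [K] = kg·m²·s⁻²
  (2) [acceleration] = m·s⁻²
  (3) [energy] = kg·m²·s⁻²
  (4) kg·m²·s⁻²
  (5) J = N·m = kg·m²·s⁻²
All reduce to kg·m²·s⁻² except (2), which is m·s⁻².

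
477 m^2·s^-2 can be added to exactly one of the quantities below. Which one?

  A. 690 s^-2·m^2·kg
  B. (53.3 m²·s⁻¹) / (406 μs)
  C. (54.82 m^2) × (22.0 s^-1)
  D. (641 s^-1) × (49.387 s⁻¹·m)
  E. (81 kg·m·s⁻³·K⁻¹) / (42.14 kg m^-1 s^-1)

Reference: m²·s⁻².
Each option:
  A. kg·m²·s⁻²
  B. [m²·s⁻¹] / [s] = m²·s⁻²  ← same
  C. [m²] · [s⁻¹] = m²·s⁻¹
  D. [s⁻¹] · [m·s⁻¹] = m·s⁻²
  E. [kg·m·s⁻³·K⁻¹] / [kg·m⁻¹·s⁻¹] = m²·s⁻²·K⁻¹
Only B. matches m²·s⁻².

B.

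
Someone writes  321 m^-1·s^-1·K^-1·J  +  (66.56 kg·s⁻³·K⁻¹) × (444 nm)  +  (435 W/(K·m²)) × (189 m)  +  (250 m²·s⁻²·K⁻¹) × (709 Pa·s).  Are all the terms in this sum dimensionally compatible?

Yes

Expand each in SI base units:
  321 m^-1·s^-1·K^-1·J:  J·s⁻¹·m⁻¹·K⁻¹ = N·m·s⁻¹·m⁻¹·K⁻¹ = kg·m·s⁻³·K⁻¹
  (66.56 kg·s⁻³·K⁻¹) × (444 nm):  [kg·s⁻³·K⁻¹] · [m] = kg·m·s⁻³·K⁻¹
  (435 W/(K·m²)) × (189 m):  [kg·s⁻³·K⁻¹] · [m] = kg·m·s⁻³·K⁻¹
  (250 m²·s⁻²·K⁻¹) × (709 Pa·s):  [m²·s⁻²·K⁻¹] · [kg·m⁻¹·s⁻¹] = kg·m·s⁻³·K⁻¹
Every term reduces to kg·m·s⁻³·K⁻¹.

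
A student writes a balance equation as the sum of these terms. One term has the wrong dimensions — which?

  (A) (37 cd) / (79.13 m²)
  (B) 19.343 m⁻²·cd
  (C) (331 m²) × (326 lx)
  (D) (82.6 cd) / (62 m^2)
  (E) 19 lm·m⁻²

Expand each in SI base units:
  (A) [cd] / [m²] = m⁻²·cd
  (B) cd·m⁻² = m⁻²·cd
  (C) [m²] · [m⁻²·cd] = cd
  (D) [cd] / [m²] = m⁻²·cd
  (E) lm·m⁻² = cd·m⁻² = m⁻²·cd
All reduce to m⁻²·cd except (C), which is cd.

(C)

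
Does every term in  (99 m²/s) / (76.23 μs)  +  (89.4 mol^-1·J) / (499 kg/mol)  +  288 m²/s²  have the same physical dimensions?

Expand each in SI base units:
  (99 m²/s) / (76.23 μs):  [m²·s⁻¹] / [s] = m²·s⁻²
  (89.4 mol^-1·J) / (499 kg/mol):  [kg·m²·s⁻²·mol⁻¹] / [kg·mol⁻¹] = m²·s⁻²
  288 m²/s²:  m²·s⁻²
Every term reduces to m²·s⁻².

Yes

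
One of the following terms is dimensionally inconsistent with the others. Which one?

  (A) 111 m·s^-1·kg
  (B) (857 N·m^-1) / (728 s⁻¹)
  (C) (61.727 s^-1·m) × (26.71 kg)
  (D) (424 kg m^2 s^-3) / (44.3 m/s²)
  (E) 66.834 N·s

(B)

In SI base units:
  (A) kg·m·s⁻¹
  (B) [kg·s⁻²] / [s⁻¹] = kg·s⁻¹
  (C) [m·s⁻¹] · [kg] = kg·m·s⁻¹
  (D) [kg·m²·s⁻³] / [m·s⁻²] = kg·m·s⁻¹
  (E) N·s = kg·m·s⁻²·s = kg·m·s⁻¹
All reduce to kg·m·s⁻¹ except (B), which is kg·s⁻¹.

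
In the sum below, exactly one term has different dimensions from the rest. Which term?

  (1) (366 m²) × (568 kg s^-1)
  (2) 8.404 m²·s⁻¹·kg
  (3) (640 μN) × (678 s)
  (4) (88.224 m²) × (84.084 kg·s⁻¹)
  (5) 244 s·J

Expand each in SI base units:
  (1) [m²] · [kg·s⁻¹] = kg·m²·s⁻¹
  (2) kg·m²·s⁻¹
  (3) [kg·m·s⁻²] · [s] = kg·m·s⁻¹
  (4) [m²] · [kg·s⁻¹] = kg·m²·s⁻¹
  (5) J·s = N·m·s = kg·m²·s⁻¹
All reduce to kg·m²·s⁻¹ except (3), which is kg·m·s⁻¹.

(3)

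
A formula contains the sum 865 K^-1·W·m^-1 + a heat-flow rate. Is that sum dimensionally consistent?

No

Work out the base dimensions of each:
  865 K^-1·W·m^-1:  W·m⁻¹·K⁻¹ = J·s⁻¹·m⁻¹·K⁻¹ = kg·m·s⁻³·K⁻¹
  a heat-flow rate:  [heat-flow rate] = kg·m²·s⁻³
kg·m·s⁻³·K⁻¹ ≠ kg·m²·s⁻³, so they cannot be added.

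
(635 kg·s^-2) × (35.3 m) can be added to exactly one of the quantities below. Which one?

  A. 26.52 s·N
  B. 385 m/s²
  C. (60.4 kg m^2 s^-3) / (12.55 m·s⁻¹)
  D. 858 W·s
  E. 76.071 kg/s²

Reference: [kg·s⁻²] · [m] = kg·m·s⁻².
Each option:
  A. N·s = kg·m·s⁻²·s = kg·m·s⁻¹
  B. m·s⁻²
  C. [kg·m²·s⁻³] / [m·s⁻¹] = kg·m·s⁻²  ← same
  D. W·s = J·s⁻¹·s = kg·m²·s⁻²
  E. kg·s⁻²
Only C. matches kg·m·s⁻².

C.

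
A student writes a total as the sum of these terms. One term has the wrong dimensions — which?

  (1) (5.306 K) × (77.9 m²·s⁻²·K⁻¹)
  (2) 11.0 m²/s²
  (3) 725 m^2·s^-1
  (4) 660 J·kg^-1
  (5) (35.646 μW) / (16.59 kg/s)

Reduce each to base SI dimensions:
  (1) [K] · [m²·s⁻²·K⁻¹] = m²·s⁻²
  (2) m²·s⁻²
  (3) m²·s⁻¹
  (4) J·kg⁻¹ = N·m·kg⁻¹ = m²·s⁻²
  (5) [kg·m²·s⁻³] / [kg·s⁻¹] = m²·s⁻²
All reduce to m²·s⁻² except (3), which is m²·s⁻¹.

(3)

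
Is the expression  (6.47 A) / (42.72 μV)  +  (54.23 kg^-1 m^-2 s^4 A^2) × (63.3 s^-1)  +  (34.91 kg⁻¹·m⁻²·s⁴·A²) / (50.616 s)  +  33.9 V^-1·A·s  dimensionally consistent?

Reduce each to base SI dimensions:
  (6.47 A) / (42.72 μV):  [A] / [kg·m²·s⁻³·A⁻¹] = kg⁻¹·m⁻²·s³·A²
  (54.23 kg^-1 m^-2 s^4 A^2) × (63.3 s^-1):  [kg⁻¹·m⁻²·s⁴·A²] · [s⁻¹] = kg⁻¹·m⁻²·s³·A²
  (34.91 kg⁻¹·m⁻²·s⁴·A²) / (50.616 s):  [kg⁻¹·m⁻²·s⁴·A²] / [s] = kg⁻¹·m⁻²·s³·A²
  33.9 V^-1·A·s:  A·s·V⁻¹ = A·s·(J·C⁻¹)⁻¹ = kg⁻¹·m⁻²·s⁴·A²
The terms do not share a single dimension (kg⁻¹·m⁻²·s³·A² vs kg⁻¹·m⁻²·s⁴·A²).

No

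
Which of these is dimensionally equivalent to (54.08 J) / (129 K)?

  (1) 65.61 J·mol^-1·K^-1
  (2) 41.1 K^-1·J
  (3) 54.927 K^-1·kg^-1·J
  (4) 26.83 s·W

Reference: [kg·m²·s⁻²] / [K] = kg·m²·s⁻²·K⁻¹.
Each option:
  (1) J·mol⁻¹·K⁻¹ = N·m·mol⁻¹·K⁻¹ = kg·m²·s⁻²·K⁻¹·mol⁻¹
  (2) J·K⁻¹ = N·m·K⁻¹ = kg·m²·s⁻²·K⁻¹  ← same
  (3) J·kg⁻¹·K⁻¹ = N·m·kg⁻¹·K⁻¹ = m²·s⁻²·K⁻¹
  (4) W·s = J·s⁻¹·s = kg·m²·s⁻²
Only (2) matches kg·m²·s⁻²·K⁻¹.

(2)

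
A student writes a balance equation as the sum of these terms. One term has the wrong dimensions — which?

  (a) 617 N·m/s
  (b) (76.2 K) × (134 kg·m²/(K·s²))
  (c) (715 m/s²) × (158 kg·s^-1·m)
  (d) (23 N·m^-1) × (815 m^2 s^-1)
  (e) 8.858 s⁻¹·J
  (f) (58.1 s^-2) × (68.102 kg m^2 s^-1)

(b)

Expand each in SI base units:
  (a) N·m·s⁻¹ = kg·m·s⁻²·m·s⁻¹ = kg·m²·s⁻³
  (b) [K] · [kg·m²·s⁻²·K⁻¹] = kg·m²·s⁻²
  (c) [m·s⁻²] · [kg·m·s⁻¹] = kg·m²·s⁻³
  (d) [kg·s⁻²] · [m²·s⁻¹] = kg·m²·s⁻³
  (e) J·s⁻¹ = N·m·s⁻¹ = kg·m²·s⁻³
  (f) [s⁻²] · [kg·m²·s⁻¹] = kg·m²·s⁻³
All reduce to kg·m²·s⁻³ except (b), which is kg·m²·s⁻².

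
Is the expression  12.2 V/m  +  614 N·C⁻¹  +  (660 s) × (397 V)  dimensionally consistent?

No

Reduce each to base SI dimensions:
  12.2 V/m:  V·m⁻¹ = J·C⁻¹·m⁻¹ = kg·m·s⁻³·A⁻¹
  614 N·C⁻¹:  N·C⁻¹ = kg·m·s⁻²·(s·A)⁻¹ = kg·m·s⁻³·A⁻¹
  (660 s) × (397 V):  [s] · [kg·m²·s⁻³·A⁻¹] = kg·m²·s⁻²·A⁻¹
The terms do not share a single dimension (kg·m²·s⁻²·A⁻¹ vs kg·m·s⁻³·A⁻¹).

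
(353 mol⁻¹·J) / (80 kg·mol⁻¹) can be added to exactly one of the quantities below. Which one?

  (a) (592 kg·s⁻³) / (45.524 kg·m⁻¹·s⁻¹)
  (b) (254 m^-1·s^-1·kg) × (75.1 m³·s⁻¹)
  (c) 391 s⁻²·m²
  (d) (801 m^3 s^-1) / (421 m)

(c)

Reference: [kg·m²·s⁻²·mol⁻¹] / [kg·mol⁻¹] = m²·s⁻².
Each option:
  (a) [kg·s⁻³] / [kg·m⁻¹·s⁻¹] = m·s⁻²
  (b) [kg·m⁻¹·s⁻¹] · [m³·s⁻¹] = kg·m²·s⁻²
  (c) m²·s⁻²  ← same
  (d) [m³·s⁻¹] / [m] = m²·s⁻¹
Only (c) matches m²·s⁻².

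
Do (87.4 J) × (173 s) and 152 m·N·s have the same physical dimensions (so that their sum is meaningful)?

Yes

Expand each in SI base units:
  (87.4 J) × (173 s):  [kg·m²·s⁻²] · [s] = kg·m²·s⁻¹
  152 m·N·s:  N·m·s = kg·m·s⁻²·m·s = kg·m²·s⁻¹
Both are kg·m²·s⁻¹, so they have the same dimensions and can be added.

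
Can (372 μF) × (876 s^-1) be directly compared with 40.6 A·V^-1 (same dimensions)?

Yes

Expand each in SI base units:
  (372 μF) × (876 s^-1):  [kg⁻¹·m⁻²·s⁴·A²] · [s⁻¹] = kg⁻¹·m⁻²·s³·A²
  40.6 A·V^-1:  A·V⁻¹ = A·(J·C⁻¹)⁻¹ = kg⁻¹·m⁻²·s³·A²
Both are kg⁻¹·m⁻²·s³·A², so they have the same dimensions and can be added.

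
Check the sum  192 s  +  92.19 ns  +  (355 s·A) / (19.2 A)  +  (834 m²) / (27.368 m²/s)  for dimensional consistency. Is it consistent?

Yes

Expand each in SI base units:
  192 s:  s
  92.19 ns:  s
  (355 s·A) / (19.2 A):  [s·A] / [A] = s
  (834 m²) / (27.368 m²/s):  [m²] / [m²·s⁻¹] = s
Every term reduces to s.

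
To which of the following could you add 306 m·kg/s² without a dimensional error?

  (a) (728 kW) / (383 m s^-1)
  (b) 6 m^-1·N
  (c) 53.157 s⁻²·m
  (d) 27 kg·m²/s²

(a)

Reference: kg·m·s⁻².
Each option:
  (a) [kg·m²·s⁻³] / [m·s⁻¹] = kg·m·s⁻²  ← same
  (b) N·m⁻¹ = kg·m·s⁻²·m⁻¹ = kg·s⁻²
  (c) m·s⁻²
  (d) kg·m²·s⁻²
Only (a) matches kg·m·s⁻².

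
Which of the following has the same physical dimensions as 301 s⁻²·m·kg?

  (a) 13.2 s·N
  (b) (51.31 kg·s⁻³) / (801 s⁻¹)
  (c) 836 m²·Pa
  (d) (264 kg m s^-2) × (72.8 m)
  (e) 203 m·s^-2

Reference: kg·m·s⁻².
Each option:
  (a) N·s = kg·m·s⁻²·s = kg·m·s⁻¹
  (b) [kg·s⁻³] / [s⁻¹] = kg·s⁻²
  (c) Pa·m² = N·m⁻²·m² = kg·m·s⁻²  ← same
  (d) [kg·m·s⁻²] · [m] = kg·m²·s⁻²
  (e) m·s⁻²
Only (c) matches kg·m·s⁻².

(c)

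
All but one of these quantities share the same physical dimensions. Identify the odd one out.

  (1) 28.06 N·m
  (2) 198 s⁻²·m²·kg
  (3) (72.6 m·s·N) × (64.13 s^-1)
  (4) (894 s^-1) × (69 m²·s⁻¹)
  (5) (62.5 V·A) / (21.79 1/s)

In SI base units:
  (1) N·m = kg·m·s⁻²·m = kg·m²·s⁻²
  (2) kg·m²·s⁻²
  (3) [kg·m²·s⁻¹] · [s⁻¹] = kg·m²·s⁻²
  (4) [s⁻¹] · [m²·s⁻¹] = m²·s⁻²
  (5) [kg·m²·s⁻³] / [s⁻¹] = kg·m²·s⁻²
All reduce to kg·m²·s⁻² except (4), which is m²·s⁻².

(4)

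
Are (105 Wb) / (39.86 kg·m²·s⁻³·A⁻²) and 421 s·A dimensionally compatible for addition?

Dimensions:
  (105 Wb) / (39.86 kg·m²·s⁻³·A⁻²):  [kg·m²·s⁻²·A⁻¹] / [kg·m²·s⁻³·A⁻²] = s·A
  421 s·A:  A·s = s·A
Both are s·A, so they have the same dimensions and can be added.

Yes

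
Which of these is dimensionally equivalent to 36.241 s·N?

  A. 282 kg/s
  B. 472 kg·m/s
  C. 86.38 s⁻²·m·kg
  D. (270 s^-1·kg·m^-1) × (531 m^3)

Reference: N·s = kg·m·s⁻²·s = kg·m·s⁻¹.
Each option:
  A. kg·s⁻¹
  B. kg·m·s⁻¹  ← same
  C. kg·m·s⁻²
  D. [kg·m⁻¹·s⁻¹] · [m³] = kg·m²·s⁻¹
Only B. matches kg·m·s⁻¹.

B.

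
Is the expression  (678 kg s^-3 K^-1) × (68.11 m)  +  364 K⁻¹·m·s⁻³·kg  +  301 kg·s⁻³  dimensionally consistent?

In SI base units:
  (678 kg s^-3 K^-1) × (68.11 m):  [kg·s⁻³·K⁻¹] · [m] = kg·m·s⁻³·K⁻¹
  364 K⁻¹·m·s⁻³·kg:  kg·m·s⁻³·K⁻¹
  301 kg·s⁻³:  kg·s⁻³
The terms do not share a single dimension (kg·m·s⁻³·K⁻¹ vs kg·s⁻³).

No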